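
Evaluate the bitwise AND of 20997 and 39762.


0b101001000000101 & 0b1001101101010010 = 0b1001000000000 = 4608

4608


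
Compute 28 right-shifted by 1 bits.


0b11100 >> 1 = 0b1110 = 14

14


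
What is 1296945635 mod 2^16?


1296945635 & 65535 = 53731

53731


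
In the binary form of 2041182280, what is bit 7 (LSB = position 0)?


0b1111001101010011111100001001000, position 7 = 0

0


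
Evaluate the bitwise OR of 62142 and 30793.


0b1111001010111110 | 0b111100001001001 = 0b1111101011111111 = 64255

64255


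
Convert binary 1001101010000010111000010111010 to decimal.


1001101010000010111000010111010 in decimal = 1296134330

1296134330


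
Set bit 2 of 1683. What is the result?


1683 | (1 << 2) = 1683 | 4 = 1687

1687


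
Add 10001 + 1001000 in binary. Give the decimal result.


10001 + 1001000 = 1011001 = 89

89


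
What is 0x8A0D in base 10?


8A0D hex = 35341 decimal

35341


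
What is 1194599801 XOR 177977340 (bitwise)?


0b1000111001101000010010101111001 ^ 0b1010100110111011011111111100 = 0b1001101101011111001001010000101 = 1303351941

1303351941


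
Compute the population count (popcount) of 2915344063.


0b10101101110001001001111010111111 has 20 set bits

20


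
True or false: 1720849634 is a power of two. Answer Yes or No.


0b1100110100100100001010011100010. Multiple bits set => No

No


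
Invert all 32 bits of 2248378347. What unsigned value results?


2248378347 ^ 4294967295 = 2046588948

2046588948


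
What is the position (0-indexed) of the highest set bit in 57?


0b111001. Highest set bit at position 5

5


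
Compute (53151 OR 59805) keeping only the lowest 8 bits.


Step 1: 53151 | 59805 = 61343
Step 2: 61343 & 255 = 159

159


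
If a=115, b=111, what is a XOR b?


115 ^ 111 = 28

28


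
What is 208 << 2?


0b11010000 << 2 = 0b1101000000 = 832

832


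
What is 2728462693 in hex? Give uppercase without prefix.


2728462693 = A2A10965 hex

A2A10965


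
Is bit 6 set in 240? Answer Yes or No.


0b11110000, bit 6 = 1. Yes

Yes


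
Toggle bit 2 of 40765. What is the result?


40765 ^ (1 << 2) = 40765 ^ 4 = 40761

40761


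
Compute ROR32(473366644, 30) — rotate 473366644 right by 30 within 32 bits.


Rotate 0b11100001101110000000001110100 right by 30 (32-bit) = 0b1110000110111000000000111010000 = 1893466576

1893466576


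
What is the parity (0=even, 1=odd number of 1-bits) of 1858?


0b11101000010 has 5 ones => parity 1

1


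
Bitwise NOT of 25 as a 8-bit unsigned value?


~0b11001 = 0b11100110 = 230 (8-bit unsigned)

230


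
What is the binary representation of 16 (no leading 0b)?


16 = 10000 in binary

10000


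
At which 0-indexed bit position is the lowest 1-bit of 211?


0b11010011. Lowest set bit at position 0

0


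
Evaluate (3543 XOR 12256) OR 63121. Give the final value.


Step 1: 3543 ^ 12256 = 8759
Step 2: 8759 | 63121 = 63159

63159


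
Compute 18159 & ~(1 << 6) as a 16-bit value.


18159 & ~(1 << 6) = 18095

18095


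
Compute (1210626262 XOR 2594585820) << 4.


Step 1: 1210626262 ^ 2594585820 = 3532557322
Step 2: 3532557322 << 4 = 56520917152

56520917152


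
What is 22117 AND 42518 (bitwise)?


0b101011001100101 & 0b1010011000010110 = 0b11000000100 = 1540

1540


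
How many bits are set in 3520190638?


0b11010001110100011101100010101110 has 17 set bits

17


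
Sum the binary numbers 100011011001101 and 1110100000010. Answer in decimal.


100011011001101 + 1110100000010 = 110001111001111 = 25551

25551


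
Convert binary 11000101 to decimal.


11000101 in decimal = 197

197


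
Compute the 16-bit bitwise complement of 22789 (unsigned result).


~0b101100100000101 = 0b1010011011111010 = 42746 (16-bit unsigned)

42746


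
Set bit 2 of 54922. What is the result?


54922 | (1 << 2) = 54922 | 4 = 54926

54926


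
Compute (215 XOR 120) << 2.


Step 1: 215 ^ 120 = 175
Step 2: 175 << 2 = 700

700


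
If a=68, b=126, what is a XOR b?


68 ^ 126 = 58

58


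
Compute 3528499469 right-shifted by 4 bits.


0b11010010010100001010000100001101 >> 4 = 0b1101001001010000101000010000 = 220531216

220531216


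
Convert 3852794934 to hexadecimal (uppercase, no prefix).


3852794934 = E5A4FC36 hex

E5A4FC36


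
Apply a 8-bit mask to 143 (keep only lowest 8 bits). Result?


143 & 255 = 143

143


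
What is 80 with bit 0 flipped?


80 ^ (1 << 0) = 80 ^ 1 = 81

81


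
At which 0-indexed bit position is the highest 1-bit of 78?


0b1001110. Highest set bit at position 6

6


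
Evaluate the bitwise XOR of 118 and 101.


0b1110110 ^ 0b1100101 = 0b10011 = 19

19


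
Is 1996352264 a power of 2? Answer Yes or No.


0b1110110111111011110101100001000. Multiple bits set => No

No


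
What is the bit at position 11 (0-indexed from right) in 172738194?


0b1010010010111100011010010010, position 11 = 0

0


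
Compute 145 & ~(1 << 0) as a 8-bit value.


145 & ~(1 << 0) = 144

144


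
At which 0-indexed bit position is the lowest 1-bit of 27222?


0b110101001010110. Lowest set bit at position 1

1


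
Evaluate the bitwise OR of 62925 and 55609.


0b1111010111001101 | 0b1101100100111001 = 0b1111110111111101 = 65021

65021


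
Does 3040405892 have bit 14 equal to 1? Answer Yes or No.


0b10110101001110001110100110000100, bit 14 = 1. Yes

Yes


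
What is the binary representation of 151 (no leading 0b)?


151 = 10010111 in binary

10010111


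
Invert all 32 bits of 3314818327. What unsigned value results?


3314818327 ^ 4294967295 = 980148968

980148968


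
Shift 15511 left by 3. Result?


0b11110010010111 << 3 = 0b11110010010111000 = 124088

124088


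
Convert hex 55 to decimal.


55 hex = 85 decimal

85


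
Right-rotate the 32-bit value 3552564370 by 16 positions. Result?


Rotate 0b11010011101111111101010010010010 right by 16 (32-bit) = 0b11010100100100101101001110111111 = 3566392255

3566392255


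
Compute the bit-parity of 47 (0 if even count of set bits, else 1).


0b101111 has 5 ones => parity 1

1


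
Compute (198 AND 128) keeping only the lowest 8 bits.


Step 1: 198 & 128 = 128
Step 2: 128 & 255 = 128

128


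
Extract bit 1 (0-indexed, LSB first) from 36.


0b100100, position 1 = 0

0


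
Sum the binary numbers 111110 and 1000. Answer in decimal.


111110 + 1000 = 1000110 = 70

70


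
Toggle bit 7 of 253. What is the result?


253 ^ (1 << 7) = 253 ^ 128 = 125

125


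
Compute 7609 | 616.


0b1110110111001 | 0b1001101000 = 0b1111111111001 = 8185

8185


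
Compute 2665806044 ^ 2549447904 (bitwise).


0b10011110111001001111100011011100 ^ 0b10010111111101010111110011100000 = 0b1001000100011000010000111100 = 152142908

152142908


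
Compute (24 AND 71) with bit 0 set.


Step 1: 24 & 71 = 0
Step 2: 0 | (1 << 0) = 0 | 1 = 1

1


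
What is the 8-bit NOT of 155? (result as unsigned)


~0b10011011 = 0b1100100 = 100 (8-bit unsigned)

100


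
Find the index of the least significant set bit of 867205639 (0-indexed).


0b110011101100001000001000000111. Lowest set bit at position 0

0


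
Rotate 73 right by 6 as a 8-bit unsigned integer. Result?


Rotate 0b1001001 right by 6 (8-bit) = 0b100101 = 37

37


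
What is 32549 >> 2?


0b111111100100101 >> 2 = 0b1111111001001 = 8137

8137


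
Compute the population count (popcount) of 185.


0b10111001 has 5 set bits

5


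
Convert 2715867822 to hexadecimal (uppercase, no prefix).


2715867822 = A1E0DAAE hex

A1E0DAAE


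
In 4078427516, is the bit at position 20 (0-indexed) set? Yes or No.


0b11110011000101111101110101111100, bit 20 = 1. Yes

Yes


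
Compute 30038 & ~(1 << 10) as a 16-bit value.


30038 & ~(1 << 10) = 29014

29014


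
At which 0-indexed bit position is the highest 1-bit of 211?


0b11010011. Highest set bit at position 7

7


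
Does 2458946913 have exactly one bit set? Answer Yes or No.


0b10010010100100001000110101100001. Multiple bits set => No

No


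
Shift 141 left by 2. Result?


0b10001101 << 2 = 0b1000110100 = 564

564


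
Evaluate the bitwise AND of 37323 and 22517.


0b1001000111001011 & 0b101011111110101 = 0b1000111000001 = 4545

4545


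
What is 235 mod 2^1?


235 & 1 = 1

1


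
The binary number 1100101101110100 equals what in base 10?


1100101101110100 in decimal = 52084

52084


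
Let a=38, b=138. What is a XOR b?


38 ^ 138 = 172

172


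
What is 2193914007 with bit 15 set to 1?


2193914007 | (1 << 15) = 2193914007 | 32768 = 2193946775

2193946775


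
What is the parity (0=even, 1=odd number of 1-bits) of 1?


0b1 has 1 ones => parity 1

1


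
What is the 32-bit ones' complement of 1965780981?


1965780981 ^ 4294967295 = 2329186314

2329186314


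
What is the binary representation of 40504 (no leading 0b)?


40504 = 1001111000111000 in binary

1001111000111000


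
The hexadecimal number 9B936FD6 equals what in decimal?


9B936FD6 hex = 2610130902 decimal

2610130902


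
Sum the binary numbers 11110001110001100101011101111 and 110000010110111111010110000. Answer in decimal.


11110001110001100101011101111 + 110000010110111111010110000 = 100100010001000100100110011111 = 608455071

608455071


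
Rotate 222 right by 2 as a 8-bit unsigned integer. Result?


Rotate 0b11011110 right by 2 (8-bit) = 0b10110111 = 183

183


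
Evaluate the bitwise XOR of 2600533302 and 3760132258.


0b10011011000000001111110100110110 ^ 0b11100000000111110001000010100010 = 0b1111011000111111110110110010100 = 2065690004

2065690004


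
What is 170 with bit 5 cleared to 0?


170 & ~(1 << 5) = 138

138


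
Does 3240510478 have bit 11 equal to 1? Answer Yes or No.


0b11000001001001100100010000001110, bit 11 = 0. No

No


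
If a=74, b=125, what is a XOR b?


74 ^ 125 = 55

55


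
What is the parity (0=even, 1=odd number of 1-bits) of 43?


0b101011 has 4 ones => parity 0

0


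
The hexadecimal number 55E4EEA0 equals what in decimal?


55E4EEA0 hex = 1441066656 decimal

1441066656


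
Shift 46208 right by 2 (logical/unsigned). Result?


0b1011010010000000 >> 2 = 0b10110100100000 = 11552

11552


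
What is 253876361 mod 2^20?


253876361 & 1048575 = 120969

120969


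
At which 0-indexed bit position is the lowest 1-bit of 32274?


0b111111000010010. Lowest set bit at position 1

1


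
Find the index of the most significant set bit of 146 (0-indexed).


0b10010010. Highest set bit at position 7

7


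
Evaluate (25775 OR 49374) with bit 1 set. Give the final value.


Step 1: 25775 | 49374 = 58623
Step 2: 58623 | (1 << 1) = 58623 | 2 = 58623

58623


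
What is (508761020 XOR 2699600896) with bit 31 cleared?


Step 1: 508761020 ^ 2699600896 = 3199973308
Step 2: 3199973308 & ~(1 << 31) = 1052489660

1052489660


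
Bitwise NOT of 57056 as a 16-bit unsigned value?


~0b1101111011100000 = 0b10000100011111 = 8479 (16-bit unsigned)

8479


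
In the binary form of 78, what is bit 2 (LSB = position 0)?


0b1001110, position 2 = 1

1


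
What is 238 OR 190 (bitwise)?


0b11101110 | 0b10111110 = 0b11111110 = 254

254


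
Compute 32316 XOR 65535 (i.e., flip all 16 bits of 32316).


32316 ^ 65535 = 33219

33219


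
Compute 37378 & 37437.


0b1001001000000010 & 0b1001001000111101 = 0b1001001000000000 = 37376

37376


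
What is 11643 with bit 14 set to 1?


11643 | (1 << 14) = 11643 | 16384 = 28027

28027


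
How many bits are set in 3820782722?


0b11100011101111001000010010000010 has 14 set bits

14


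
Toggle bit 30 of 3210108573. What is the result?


3210108573 ^ (1 << 30) = 3210108573 ^ 1073741824 = 4283850397

4283850397


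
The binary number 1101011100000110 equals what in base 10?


1101011100000110 in decimal = 55046

55046


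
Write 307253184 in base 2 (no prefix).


307253184 = 10010010100000100111111000000 in binary

10010010100000100111111000000


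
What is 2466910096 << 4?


0b10010011000010100000111110010000 << 4 = 0b100100110000101000001111100100000000 = 39470561536

39470561536


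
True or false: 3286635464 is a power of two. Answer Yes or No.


0b11000011111001100001001111001000. Multiple bits set => No

No


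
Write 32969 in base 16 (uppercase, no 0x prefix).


32969 = 80C9 hex

80C9


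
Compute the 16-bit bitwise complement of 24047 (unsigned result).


~0b101110111101111 = 0b1010001000010000 = 41488 (16-bit unsigned)

41488


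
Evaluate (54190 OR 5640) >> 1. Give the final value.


Step 1: 54190 | 5640 = 55214
Step 2: 55214 >> 1 = 27607

27607


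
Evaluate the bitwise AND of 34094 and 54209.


0b1000010100101110 & 0b1101001111000001 = 0b1000000100000000 = 33024

33024


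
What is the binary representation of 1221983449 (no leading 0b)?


1221983449 = 1001000110101011111110011011001 in binary

1001000110101011111110011011001


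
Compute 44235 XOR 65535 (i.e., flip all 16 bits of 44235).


44235 ^ 65535 = 21300

21300


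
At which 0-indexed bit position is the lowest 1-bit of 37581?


0b1001001011001101. Lowest set bit at position 0

0


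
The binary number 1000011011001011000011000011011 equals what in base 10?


1000011011001011000011000011011 in decimal = 1130726939

1130726939


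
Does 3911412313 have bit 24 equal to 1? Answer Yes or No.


0b11101001001000110110101001011001, bit 24 = 1. Yes

Yes


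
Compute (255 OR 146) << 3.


Step 1: 255 | 146 = 255
Step 2: 255 << 3 = 2040

2040


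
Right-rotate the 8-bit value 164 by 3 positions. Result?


Rotate 0b10100100 right by 3 (8-bit) = 0b10010100 = 148

148


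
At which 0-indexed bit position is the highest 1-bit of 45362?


0b1011000100110010. Highest set bit at position 15

15


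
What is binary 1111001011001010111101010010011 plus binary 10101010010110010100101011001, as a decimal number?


1111001011001010111101010010011 + 10101010010110010100101011001 = 10001110101100001010001111101100 = 2393940972

2393940972


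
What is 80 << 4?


0b1010000 << 4 = 0b10100000000 = 1280

1280


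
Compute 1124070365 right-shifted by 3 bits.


0b1000010111111111111001111011101 >> 3 = 0b1000010111111111111001111011 = 140508795

140508795


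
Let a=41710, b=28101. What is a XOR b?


41710 ^ 28101 = 53035

53035


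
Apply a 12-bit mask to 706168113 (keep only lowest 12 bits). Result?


706168113 & 4095 = 1329

1329


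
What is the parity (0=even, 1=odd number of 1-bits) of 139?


0b10001011 has 4 ones => parity 0

0


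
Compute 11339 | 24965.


0b10110001001011 | 0b110000110000101 = 0b110110111001111 = 28111

28111


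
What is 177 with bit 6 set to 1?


177 | (1 << 6) = 177 | 64 = 241

241


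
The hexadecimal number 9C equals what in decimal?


9C hex = 156 decimal

156


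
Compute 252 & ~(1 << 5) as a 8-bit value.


252 & ~(1 << 5) = 220

220


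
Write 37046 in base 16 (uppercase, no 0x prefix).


37046 = 90B6 hex

90B6


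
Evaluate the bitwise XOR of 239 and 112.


0b11101111 ^ 0b1110000 = 0b10011111 = 159

159


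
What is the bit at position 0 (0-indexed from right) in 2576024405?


0b10011001100010110000001101010101, position 0 = 1

1


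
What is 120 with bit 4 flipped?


120 ^ (1 << 4) = 120 ^ 16 = 104

104


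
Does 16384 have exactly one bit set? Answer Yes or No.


0b100000000000000. Only one bit set => Yes

Yes


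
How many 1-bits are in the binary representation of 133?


0b10000101 has 3 set bits

3


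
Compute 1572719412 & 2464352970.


0b1011101101111011100101100110100 & 0b10010010111000110000101011001010 = 0b10000101000010000101000000000 = 278989312

278989312


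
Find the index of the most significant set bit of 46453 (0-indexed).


0b1011010101110101. Highest set bit at position 15

15


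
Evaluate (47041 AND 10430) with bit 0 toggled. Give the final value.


Step 1: 47041 & 10430 = 8320
Step 2: 8320 ^ (1 << 0) = 8320 ^ 1 = 8321

8321


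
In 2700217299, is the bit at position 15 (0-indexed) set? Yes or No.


0b10100000111100100000101111010011, bit 15 = 0. No

No


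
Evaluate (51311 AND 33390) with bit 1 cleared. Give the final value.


Step 1: 51311 & 33390 = 32878
Step 2: 32878 & ~(1 << 1) = 32876

32876


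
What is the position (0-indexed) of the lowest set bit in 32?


0b100000. Lowest set bit at position 5

5


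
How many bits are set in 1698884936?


0b1100101010000101110110101001000 has 14 set bits

14


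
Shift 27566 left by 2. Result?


0b110101110101110 << 2 = 0b11010111010111000 = 110264

110264


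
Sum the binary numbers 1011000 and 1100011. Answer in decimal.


1011000 + 1100011 = 10111011 = 187

187


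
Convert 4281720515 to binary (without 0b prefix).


4281720515 = 11111111001101011101111011000011 in binary

11111111001101011101111011000011


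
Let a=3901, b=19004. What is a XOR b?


3901 ^ 19004 = 17665

17665


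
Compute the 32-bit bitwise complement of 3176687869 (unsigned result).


~0b10111101010110000110100011111101 = 0b1000010101001111001011100000010 = 1118279426 (32-bit unsigned)

1118279426


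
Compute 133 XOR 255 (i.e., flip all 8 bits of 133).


133 ^ 255 = 122

122


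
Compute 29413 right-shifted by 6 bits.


0b111001011100101 >> 6 = 0b111001011 = 459

459


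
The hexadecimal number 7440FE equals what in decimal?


7440FE hex = 7618814 decimal

7618814


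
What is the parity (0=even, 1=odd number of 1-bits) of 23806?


0b101110011111110 has 11 ones => parity 1

1


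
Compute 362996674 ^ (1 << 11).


362996674 ^ (1 << 11) = 362996674 ^ 2048 = 362998722

362998722


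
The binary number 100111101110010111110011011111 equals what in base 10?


100111101110010111110011011111 in decimal = 666467551

666467551


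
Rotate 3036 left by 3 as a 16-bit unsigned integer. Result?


Rotate 0b101111011100 left by 3 (16-bit) = 0b101111011100000 = 24288

24288


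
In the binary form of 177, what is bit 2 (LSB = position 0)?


0b10110001, position 2 = 0

0


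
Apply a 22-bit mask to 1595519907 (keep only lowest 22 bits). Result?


1595519907 & 4194303 = 1684387

1684387


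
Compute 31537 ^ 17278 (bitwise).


0b111101100110001 ^ 0b100001101111110 = 0b11100001001111 = 14415

14415


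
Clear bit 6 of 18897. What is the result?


18897 & ~(1 << 6) = 18833

18833


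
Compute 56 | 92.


0b111000 | 0b1011100 = 0b1111100 = 124

124


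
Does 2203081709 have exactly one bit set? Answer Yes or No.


0b10000011010100000101101111101101. Multiple bits set => No

No


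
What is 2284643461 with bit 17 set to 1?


2284643461 | (1 << 17) = 2284643461 | 131072 = 2284774533

2284774533


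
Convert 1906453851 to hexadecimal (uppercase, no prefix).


1906453851 = 71A22D5B hex

71A22D5B


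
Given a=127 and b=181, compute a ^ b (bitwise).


127 ^ 181 = 202

202


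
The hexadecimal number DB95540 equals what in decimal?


DB95540 hex = 230249792 decimal

230249792


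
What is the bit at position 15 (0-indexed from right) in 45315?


0b1011000100000011, position 15 = 1

1


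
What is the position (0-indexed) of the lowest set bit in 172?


0b10101100. Lowest set bit at position 2

2


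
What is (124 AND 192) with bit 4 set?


Step 1: 124 & 192 = 64
Step 2: 64 | (1 << 4) = 64 | 16 = 80

80


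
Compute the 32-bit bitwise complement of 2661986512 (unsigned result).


~0b10011110101010101011000011010000 = 0b1100001010101010100111100101111 = 1632980783 (32-bit unsigned)

1632980783


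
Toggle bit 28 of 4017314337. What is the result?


4017314337 ^ (1 << 28) = 4017314337 ^ 268435456 = 4285749793

4285749793


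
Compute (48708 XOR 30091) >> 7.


Step 1: 48708 ^ 30091 = 52175
Step 2: 52175 >> 7 = 407

407


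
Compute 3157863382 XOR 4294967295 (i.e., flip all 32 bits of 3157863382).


3157863382 ^ 4294967295 = 1137103913

1137103913


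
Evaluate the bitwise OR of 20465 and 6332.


0b100111111110001 | 0b1100010111100 = 0b101111111111101 = 24573

24573


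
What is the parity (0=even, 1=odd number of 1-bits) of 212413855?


0b1100101010010010110110011111 has 16 ones => parity 0

0


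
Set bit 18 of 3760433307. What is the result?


3760433307 | (1 << 18) = 3760433307 | 262144 = 3760695451

3760695451


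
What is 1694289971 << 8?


0b1100100111111001101000000110011 << 8 = 0b110010011111100110100000011001100000000 = 433738232576

433738232576


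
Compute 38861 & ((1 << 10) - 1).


38861 & 1023 = 973

973


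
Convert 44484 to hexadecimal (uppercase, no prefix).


44484 = ADC4 hex

ADC4


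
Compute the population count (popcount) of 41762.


0b1010001100100010 has 6 set bits

6


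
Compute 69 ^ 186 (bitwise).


0b1000101 ^ 0b10111010 = 0b11111111 = 255

255


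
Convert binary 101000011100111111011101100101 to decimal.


101000011100111111011101100101 in decimal = 678688613

678688613


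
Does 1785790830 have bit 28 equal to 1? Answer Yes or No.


0b1101010011100010000000101101110, bit 28 = 0. No

No


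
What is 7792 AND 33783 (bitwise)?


0b1111001110000 & 0b1000001111110111 = 0b1001110000 = 624

624


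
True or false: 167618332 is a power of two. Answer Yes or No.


0b1001111111011010011100011100. Multiple bits set => No

No


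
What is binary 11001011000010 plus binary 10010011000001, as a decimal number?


11001011000010 + 10010011000001 = 101011110000011 = 22403

22403


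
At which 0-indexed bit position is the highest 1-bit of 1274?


0b10011111010. Highest set bit at position 10

10


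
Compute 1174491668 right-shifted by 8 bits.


0b1000110000000010101001000010100 >> 8 = 0b10001100000000101010010 = 4587858

4587858


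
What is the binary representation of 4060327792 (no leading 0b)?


4060327792 = 11110010000000111010111101110000 in binary

11110010000000111010111101110000


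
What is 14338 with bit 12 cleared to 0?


14338 & ~(1 << 12) = 10242

10242


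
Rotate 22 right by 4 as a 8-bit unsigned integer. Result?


Rotate 0b10110 right by 4 (8-bit) = 0b1100001 = 97

97


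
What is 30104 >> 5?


0b111010110011000 >> 5 = 0b1110101100 = 940

940


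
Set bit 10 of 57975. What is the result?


57975 | (1 << 10) = 57975 | 1024 = 58999

58999


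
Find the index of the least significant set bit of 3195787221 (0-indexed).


0b10111110011110111101011111010101. Lowest set bit at position 0

0


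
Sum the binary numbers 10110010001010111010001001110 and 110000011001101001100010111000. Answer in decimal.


10110010001010111010001001110 + 110000011001101001100010111000 = 1000110101011000000110100000110 = 1185680646

1185680646


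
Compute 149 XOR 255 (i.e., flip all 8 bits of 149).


149 ^ 255 = 106

106


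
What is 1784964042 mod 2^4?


1784964042 & 15 = 10

10


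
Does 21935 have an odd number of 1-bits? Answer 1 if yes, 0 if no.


0b101010110101111 has 10 ones => parity 0

0


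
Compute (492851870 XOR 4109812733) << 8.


Step 1: 492851870 ^ 4109812733 = 3918958947
Step 2: 3918958947 << 8 = 1003253490432

1003253490432


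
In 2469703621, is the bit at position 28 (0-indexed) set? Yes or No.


0b10010011001101001010111111000101, bit 28 = 1. Yes

Yes


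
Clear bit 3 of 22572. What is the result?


22572 & ~(1 << 3) = 22564

22564


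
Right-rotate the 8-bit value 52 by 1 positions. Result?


Rotate 0b110100 right by 1 (8-bit) = 0b11010 = 26

26


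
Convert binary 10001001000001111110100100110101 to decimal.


10001001000001111110100100110101 in decimal = 2298997045

2298997045


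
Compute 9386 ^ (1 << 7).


9386 ^ (1 << 7) = 9386 ^ 128 = 9258

9258


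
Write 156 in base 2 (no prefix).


156 = 10011100 in binary

10011100


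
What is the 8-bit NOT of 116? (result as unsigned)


~0b1110100 = 0b10001011 = 139 (8-bit unsigned)

139


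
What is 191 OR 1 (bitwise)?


0b10111111 | 0b1 = 0b10111111 = 191

191


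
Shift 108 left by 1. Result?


0b1101100 << 1 = 0b11011000 = 216

216


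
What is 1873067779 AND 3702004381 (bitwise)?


0b1101111101001001011111100000011 & 0b11011100101010000001101010011101 = 0b1001100101000000001101000000001 = 1285560833

1285560833


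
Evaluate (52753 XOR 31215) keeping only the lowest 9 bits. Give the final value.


Step 1: 52753 ^ 31215 = 47102
Step 2: 47102 & 511 = 510

510


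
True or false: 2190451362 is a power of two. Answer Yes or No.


0b10000010100011111010001010100010. Multiple bits set => No

No


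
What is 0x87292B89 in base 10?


87292B89 hex = 2267622281 decimal

2267622281


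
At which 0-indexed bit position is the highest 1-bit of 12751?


0b11000111001111. Highest set bit at position 13

13


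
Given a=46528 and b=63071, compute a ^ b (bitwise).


46528 ^ 63071 = 17311

17311


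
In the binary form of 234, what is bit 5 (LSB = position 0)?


0b11101010, position 5 = 1

1


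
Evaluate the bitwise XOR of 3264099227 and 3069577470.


0b11000010100011100011001110011011 ^ 0b10110110111101100000100011111110 = 0b1110100011110000011101101100101 = 1954036581

1954036581


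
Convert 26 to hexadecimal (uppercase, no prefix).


26 = 1A hex

1A


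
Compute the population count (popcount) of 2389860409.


0b10001110011100100110000000111001 has 14 set bits

14


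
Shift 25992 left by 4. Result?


0b110010110001000 << 4 = 0b1100101100010000000 = 415872

415872


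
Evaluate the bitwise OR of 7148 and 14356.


0b1101111101100 | 0b11100000010100 = 0b11101111111100 = 15356

15356


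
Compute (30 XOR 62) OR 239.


Step 1: 30 ^ 62 = 32
Step 2: 32 | 239 = 239

239


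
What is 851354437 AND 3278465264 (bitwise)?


0b110010101111101010001101000101 & 0b11000011011010010110100011110000 = 0b10001010000010000001000000 = 36184128

36184128


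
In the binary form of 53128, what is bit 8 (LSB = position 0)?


0b1100111110001000, position 8 = 1

1


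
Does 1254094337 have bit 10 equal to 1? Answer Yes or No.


0b1001010101111111111011000000001, bit 10 = 1. Yes

Yes


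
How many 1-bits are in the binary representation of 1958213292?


0b1110100101101111111011010101100 has 20 set bits

20


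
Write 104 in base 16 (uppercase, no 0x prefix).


104 = 68 hex

68


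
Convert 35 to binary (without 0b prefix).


35 = 100011 in binary

100011


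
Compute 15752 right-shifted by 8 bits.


0b11110110001000 >> 8 = 0b111101 = 61

61


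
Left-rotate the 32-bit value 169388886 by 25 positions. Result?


Rotate 0b1010000110001010101101010110 left by 25 (32-bit) = 0b10101100000101000011000101010110 = 2887004502

2887004502


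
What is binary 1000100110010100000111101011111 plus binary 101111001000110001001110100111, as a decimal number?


1000100110010100000111101011111 + 101111001000110001001110100111 = 1110011111011010010001100000110 = 1944920838

1944920838


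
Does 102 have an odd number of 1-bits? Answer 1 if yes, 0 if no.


0b1100110 has 4 ones => parity 0

0


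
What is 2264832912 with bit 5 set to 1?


2264832912 | (1 << 5) = 2264832912 | 32 = 2264832944

2264832944


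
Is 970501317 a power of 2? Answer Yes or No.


0b111001110110001010110011000101. Multiple bits set => No

No


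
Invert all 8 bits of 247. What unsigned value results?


247 ^ 255 = 8

8


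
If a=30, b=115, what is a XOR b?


30 ^ 115 = 109

109


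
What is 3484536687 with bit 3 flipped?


3484536687 ^ (1 << 3) = 3484536687 ^ 8 = 3484536679

3484536679


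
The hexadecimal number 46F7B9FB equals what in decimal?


46F7B9FB hex = 1190640123 decimal

1190640123


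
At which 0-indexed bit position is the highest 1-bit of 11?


0b1011. Highest set bit at position 3

3


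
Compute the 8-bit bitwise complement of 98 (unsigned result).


~0b1100010 = 0b10011101 = 157 (8-bit unsigned)

157


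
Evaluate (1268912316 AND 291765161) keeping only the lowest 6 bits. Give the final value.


Step 1: 1268912316 & 291765161 = 19009704
Step 2: 19009704 & 63 = 40

40


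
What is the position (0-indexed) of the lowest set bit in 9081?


0b10001101111001. Lowest set bit at position 0

0


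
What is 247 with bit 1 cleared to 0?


247 & ~(1 << 1) = 245

245


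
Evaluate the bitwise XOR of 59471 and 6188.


0b1110100001001111 ^ 0b1100000101100 = 0b1111000001100011 = 61539

61539


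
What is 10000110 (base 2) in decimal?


10000110 in decimal = 134

134


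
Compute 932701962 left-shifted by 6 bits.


0b110111100101111110011100001010 << 6 = 0b110111100101111110011100001010000000 = 59692925568

59692925568


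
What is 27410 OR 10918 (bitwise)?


0b110101100010010 | 0b10101010100110 = 0b110101110110110 = 27574

27574


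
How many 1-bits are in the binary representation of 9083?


0b10001101111011 has 9 set bits

9


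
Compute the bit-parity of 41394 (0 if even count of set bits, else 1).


0b1010000110110010 has 7 ones => parity 1

1


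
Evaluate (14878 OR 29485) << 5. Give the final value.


Step 1: 14878 | 29485 = 31551
Step 2: 31551 << 5 = 1009632

1009632


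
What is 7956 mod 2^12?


7956 & 4095 = 3860

3860


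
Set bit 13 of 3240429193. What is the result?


3240429193 | (1 << 13) = 3240429193 | 8192 = 3240437385

3240437385


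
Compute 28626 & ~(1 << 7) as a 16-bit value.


28626 & ~(1 << 7) = 28498

28498


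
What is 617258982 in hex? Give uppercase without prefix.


617258982 = 24CA9FE6 hex

24CA9FE6


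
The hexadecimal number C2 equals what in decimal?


C2 hex = 194 decimal

194


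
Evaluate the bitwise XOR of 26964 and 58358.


0b110100101010100 ^ 0b1110001111110110 = 0b1000101010100010 = 35490

35490


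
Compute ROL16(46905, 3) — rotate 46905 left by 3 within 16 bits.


Rotate 0b1011011100111001 left by 3 (16-bit) = 0b1011100111001101 = 47565

47565


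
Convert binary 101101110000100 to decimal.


101101110000100 in decimal = 23428

23428


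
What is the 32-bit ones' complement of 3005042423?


3005042423 ^ 4294967295 = 1289924872

1289924872


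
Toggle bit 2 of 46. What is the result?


46 ^ (1 << 2) = 46 ^ 4 = 42

42


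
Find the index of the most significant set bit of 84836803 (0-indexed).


0b101000011101000000111000011. Highest set bit at position 26

26


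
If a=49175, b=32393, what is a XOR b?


49175 ^ 32393 = 48798

48798


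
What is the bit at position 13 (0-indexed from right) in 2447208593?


0b10010001110111010111000010010001, position 13 = 1

1


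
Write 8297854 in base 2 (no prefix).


8297854 = 11111101001110101111110 in binary

11111101001110101111110


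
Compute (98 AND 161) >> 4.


Step 1: 98 & 161 = 32
Step 2: 32 >> 4 = 2

2


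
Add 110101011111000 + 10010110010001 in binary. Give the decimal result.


110101011111000 + 10010110010001 = 1001000010001001 = 37001

37001


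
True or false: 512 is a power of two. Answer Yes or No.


0b1000000000. Only one bit set => Yes

Yes


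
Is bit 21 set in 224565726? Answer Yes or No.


0b1101011000101001100111011110, bit 21 = 1. Yes

Yes


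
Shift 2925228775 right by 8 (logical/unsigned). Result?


0b10101110010110110111001011100111 >> 8 = 0b101011100101101101110010 = 11426674

11426674


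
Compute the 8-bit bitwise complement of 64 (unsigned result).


~0b1000000 = 0b10111111 = 191 (8-bit unsigned)

191


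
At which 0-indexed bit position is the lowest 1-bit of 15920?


0b11111000110000. Lowest set bit at position 4

4


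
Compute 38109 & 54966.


0b1001010011011101 & 0b1101011010110110 = 0b1001010010010100 = 38036

38036


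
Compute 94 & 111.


0b1011110 & 0b1101111 = 0b1001110 = 78

78


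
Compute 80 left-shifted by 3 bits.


0b1010000 << 3 = 0b1010000000 = 640

640


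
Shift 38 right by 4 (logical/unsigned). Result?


0b100110 >> 4 = 0b10 = 2

2


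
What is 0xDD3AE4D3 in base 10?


DD3AE4D3 hex = 3711624403 decimal

3711624403


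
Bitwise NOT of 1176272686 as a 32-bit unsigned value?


~0b1000110000111000111111100101110 = 0b10111001111000111000000011010001 = 3118694609 (32-bit unsigned)

3118694609


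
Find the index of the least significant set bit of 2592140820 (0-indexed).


0b10011010100000001110111000010100. Lowest set bit at position 2

2


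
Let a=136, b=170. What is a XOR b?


136 ^ 170 = 34

34


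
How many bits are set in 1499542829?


0b1011001011000010011010100101101 has 15 set bits

15


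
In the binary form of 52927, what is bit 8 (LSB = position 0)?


0b1100111010111111, position 8 = 0

0


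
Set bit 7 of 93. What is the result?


93 | (1 << 7) = 93 | 128 = 221

221


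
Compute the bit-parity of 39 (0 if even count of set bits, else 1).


0b100111 has 4 ones => parity 0

0


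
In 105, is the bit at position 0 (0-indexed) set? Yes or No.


0b1101001, bit 0 = 1. Yes

Yes


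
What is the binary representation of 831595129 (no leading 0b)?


831595129 = 110001100100010010001001111001 in binary

110001100100010010001001111001


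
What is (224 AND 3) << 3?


Step 1: 224 & 3 = 0
Step 2: 0 << 3 = 0

0


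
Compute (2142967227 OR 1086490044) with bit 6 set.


Step 1: 2142967227 | 1086490044 = 2147194303
Step 2: 2147194303 | (1 << 6) = 2147194303 | 64 = 2147194367

2147194367


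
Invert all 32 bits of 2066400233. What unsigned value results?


2066400233 ^ 4294967295 = 2228567062

2228567062


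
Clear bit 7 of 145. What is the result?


145 & ~(1 << 7) = 17

17


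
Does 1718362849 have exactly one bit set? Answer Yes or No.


0b1100110011011000010001011100001. Multiple bits set => No

No


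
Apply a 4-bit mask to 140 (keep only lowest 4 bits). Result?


140 & 15 = 12

12


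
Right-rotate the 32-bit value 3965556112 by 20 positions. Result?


Rotate 0b11101100010111011001010110010000 right by 20 (32-bit) = 0b11011001010110010000111011000101 = 3646492357

3646492357


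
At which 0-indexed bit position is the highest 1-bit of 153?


0b10011001. Highest set bit at position 7

7


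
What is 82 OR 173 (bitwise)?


0b1010010 | 0b10101101 = 0b11111111 = 255

255


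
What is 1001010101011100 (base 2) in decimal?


1001010101011100 in decimal = 38236

38236


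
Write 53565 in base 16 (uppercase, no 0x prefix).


53565 = D13D hex

D13D


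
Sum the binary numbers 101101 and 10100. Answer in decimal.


101101 + 10100 = 1000001 = 65

65


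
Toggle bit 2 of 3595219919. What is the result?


3595219919 ^ (1 << 2) = 3595219919 ^ 4 = 3595219915

3595219915


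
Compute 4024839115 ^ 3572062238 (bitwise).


0b11101111111001100010101111001011 ^ 0b11010100111010010101100000011110 = 0b111011000011110111001111010101 = 990868437

990868437


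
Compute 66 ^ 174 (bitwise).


0b1000010 ^ 0b10101110 = 0b11101100 = 236

236


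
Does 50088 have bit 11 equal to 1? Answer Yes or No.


0b1100001110101000, bit 11 = 0. No

No


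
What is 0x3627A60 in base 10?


3627A60 hex = 56785504 decimal

56785504


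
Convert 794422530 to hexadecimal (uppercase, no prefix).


794422530 = 2F59ED02 hex

2F59ED02


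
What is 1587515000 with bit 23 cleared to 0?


1587515000 & ~(1 << 23) = 1579126392

1579126392


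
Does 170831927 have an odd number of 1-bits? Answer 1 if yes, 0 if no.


0b1010001011101011000000110111 has 14 ones => parity 0

0


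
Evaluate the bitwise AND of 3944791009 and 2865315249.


0b11101011001000001011101111100001 & 0b10101010110010010011110110110001 = 0b10101010000000000011100110100001 = 2852141473

2852141473


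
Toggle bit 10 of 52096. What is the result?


52096 ^ (1 << 10) = 52096 ^ 1024 = 53120

53120


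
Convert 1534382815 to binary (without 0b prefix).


1534382815 = 1011011011101001101001011011111 in binary

1011011011101001101001011011111


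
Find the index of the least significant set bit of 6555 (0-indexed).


0b1100110011011. Lowest set bit at position 0

0


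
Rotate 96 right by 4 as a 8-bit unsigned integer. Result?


Rotate 0b1100000 right by 4 (8-bit) = 0b110 = 6

6


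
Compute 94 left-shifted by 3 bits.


0b1011110 << 3 = 0b1011110000 = 752

752


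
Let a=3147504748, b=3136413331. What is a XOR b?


3147504748 ^ 3136413331 = 23773951

23773951


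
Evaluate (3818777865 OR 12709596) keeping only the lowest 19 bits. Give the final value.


Step 1: 3818777865 | 12709596 = 3822972893
Step 2: 3822972893 & 524287 = 389085

389085


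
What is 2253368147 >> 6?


0b10000110010011111010101101010011 >> 6 = 0b10000110010011111010101101 = 35208877

35208877


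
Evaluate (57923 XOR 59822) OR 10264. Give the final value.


Step 1: 57923 ^ 59822 = 3053
Step 2: 3053 | 10264 = 11261

11261


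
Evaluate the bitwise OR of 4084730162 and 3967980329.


0b11110011011110000000100100110010 | 0b11101100100000101001001100101001 = 0b11111111111110101001101100111011 = 4294613819

4294613819


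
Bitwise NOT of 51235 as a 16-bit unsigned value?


~0b1100100000100011 = 0b11011111011100 = 14300 (16-bit unsigned)

14300


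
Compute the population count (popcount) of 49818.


0b1100001010011010 has 7 set bits

7


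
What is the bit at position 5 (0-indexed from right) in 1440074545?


0b1010101110101011100101100110001, position 5 = 1

1


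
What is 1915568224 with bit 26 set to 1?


1915568224 | (1 << 26) = 1915568224 | 67108864 = 1982677088

1982677088


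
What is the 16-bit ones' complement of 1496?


1496 ^ 65535 = 64039

64039


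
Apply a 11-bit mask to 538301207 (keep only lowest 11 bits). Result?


538301207 & 2047 = 791

791


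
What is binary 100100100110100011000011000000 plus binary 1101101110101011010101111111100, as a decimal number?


100100100110100011000011000000 + 1101101110101011010101111111100 = 10010010011011111101110010111100 = 2456804540

2456804540


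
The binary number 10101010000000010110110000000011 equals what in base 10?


10101010000000010110110000000011 in decimal = 2852219907

2852219907


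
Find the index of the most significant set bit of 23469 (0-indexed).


0b101101110101101. Highest set bit at position 14

14


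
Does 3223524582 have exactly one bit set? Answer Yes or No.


0b11000000001000110001010011100110. Multiple bits set => No

No


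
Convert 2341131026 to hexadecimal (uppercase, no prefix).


2341131026 = 8B8AD312 hex

8B8AD312
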